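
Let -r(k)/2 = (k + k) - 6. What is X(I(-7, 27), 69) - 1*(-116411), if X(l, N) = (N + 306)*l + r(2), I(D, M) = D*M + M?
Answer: 55665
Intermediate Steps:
I(D, M) = M + D*M
r(k) = 12 - 4*k (r(k) = -2*((k + k) - 6) = -2*(2*k - 6) = -2*(-6 + 2*k) = 12 - 4*k)
X(l, N) = 4 + l*(306 + N) (X(l, N) = (N + 306)*l + (12 - 4*2) = (306 + N)*l + (12 - 8) = l*(306 + N) + 4 = 4 + l*(306 + N))
X(I(-7, 27), 69) - 1*(-116411) = (4 + 306*(27*(1 - 7)) + 69*(27*(1 - 7))) - 1*(-116411) = (4 + 306*(27*(-6)) + 69*(27*(-6))) + 116411 = (4 + 306*(-162) + 69*(-162)) + 116411 = (4 - 49572 - 11178) + 116411 = -60746 + 116411 = 55665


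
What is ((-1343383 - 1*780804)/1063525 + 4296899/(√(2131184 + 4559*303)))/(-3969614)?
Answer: 2124187/4221783729350 - 4296899*√3512561/13943511321454 ≈ -0.00057705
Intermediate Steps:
((-1343383 - 1*780804)/1063525 + 4296899/(√(2131184 + 4559*303)))/(-3969614) = ((-1343383 - 780804)*(1/1063525) + 4296899/(√(2131184 + 1381377)))*(-1/3969614) = (-2124187*1/1063525 + 4296899/(√3512561))*(-1/3969614) = (-2124187/1063525 + 4296899*(√3512561/3512561))*(-1/3969614) = (-2124187/1063525 + 4296899*√3512561/3512561)*(-1/3969614) = 2124187/4221783729350 - 4296899*√3512561/13943511321454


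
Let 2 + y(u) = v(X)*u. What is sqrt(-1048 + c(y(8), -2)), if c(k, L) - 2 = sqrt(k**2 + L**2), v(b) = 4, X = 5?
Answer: sqrt(-1046 + 2*sqrt(226)) ≈ 31.874*I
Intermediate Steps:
y(u) = -2 + 4*u
c(k, L) = 2 + sqrt(L**2 + k**2) (c(k, L) = 2 + sqrt(k**2 + L**2) = 2 + sqrt(L**2 + k**2))
sqrt(-1048 + c(y(8), -2)) = sqrt(-1048 + (2 + sqrt((-2)**2 + (-2 + 4*8)**2))) = sqrt(-1048 + (2 + sqrt(4 + (-2 + 32)**2))) = sqrt(-1048 + (2 + sqrt(4 + 30**2))) = sqrt(-1048 + (2 + sqrt(4 + 900))) = sqrt(-1048 + (2 + sqrt(904))) = sqrt(-1048 + (2 + 2*sqrt(226))) = sqrt(-1046 + 2*sqrt(226))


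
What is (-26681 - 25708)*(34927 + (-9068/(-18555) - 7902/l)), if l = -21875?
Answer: -49514194989555711/27059375 ≈ -1.8298e+9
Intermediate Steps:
(-26681 - 25708)*(34927 + (-9068/(-18555) - 7902/l)) = (-26681 - 25708)*(34927 + (-9068/(-18555) - 7902/(-21875))) = -52389*(34927 + (-9068*(-1/18555) - 7902*(-1/21875))) = -52389*(34927 + (9068/18555 + 7902/21875)) = -52389*(34927 + 68996822/81178125) = -52389*2835377368697/81178125 = -49514194989555711/27059375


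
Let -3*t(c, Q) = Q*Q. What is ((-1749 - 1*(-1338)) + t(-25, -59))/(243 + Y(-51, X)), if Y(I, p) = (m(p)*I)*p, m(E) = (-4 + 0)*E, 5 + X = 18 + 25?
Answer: -4714/884457 ≈ -0.0053298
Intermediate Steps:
X = 38 (X = -5 + (18 + 25) = -5 + 43 = 38)
m(E) = -4*E
Y(I, p) = -4*I*p² (Y(I, p) = ((-4*p)*I)*p = (-4*I*p)*p = -4*I*p²)
t(c, Q) = -Q²/3 (t(c, Q) = -Q*Q/3 = -Q²/3)
((-1749 - 1*(-1338)) + t(-25, -59))/(243 + Y(-51, X)) = ((-1749 - 1*(-1338)) - ⅓*(-59)²)/(243 - 4*(-51)*38²) = ((-1749 + 1338) - ⅓*3481)/(243 - 4*(-51)*1444) = (-411 - 3481/3)/(243 + 294576) = -4714/3/294819 = -4714/3*1/294819 = -4714/884457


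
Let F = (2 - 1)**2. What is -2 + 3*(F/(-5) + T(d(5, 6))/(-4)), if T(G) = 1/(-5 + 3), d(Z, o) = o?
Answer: -89/40 ≈ -2.2250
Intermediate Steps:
T(G) = -1/2 (T(G) = 1/(-2) = -1/2)
F = 1 (F = 1**2 = 1)
-2 + 3*(F/(-5) + T(d(5, 6))/(-4)) = -2 + 3*(1/(-5) - 1/2/(-4)) = -2 + 3*(1*(-1/5) - 1/2*(-1/4)) = -2 + 3*(-1/5 + 1/8) = -2 + 3*(-3/40) = -2 - 9/40 = -89/40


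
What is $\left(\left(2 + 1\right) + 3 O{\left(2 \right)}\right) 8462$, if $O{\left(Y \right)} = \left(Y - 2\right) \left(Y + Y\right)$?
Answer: $25386$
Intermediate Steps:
$O{\left(Y \right)} = 2 Y \left(-2 + Y\right)$ ($O{\left(Y \right)} = \left(-2 + Y\right) 2 Y = 2 Y \left(-2 + Y\right)$)
$\left(\left(2 + 1\right) + 3 O{\left(2 \right)}\right) 8462 = \left(\left(2 + 1\right) + 3 \cdot 2 \cdot 2 \left(-2 + 2\right)\right) 8462 = \left(3 + 3 \cdot 2 \cdot 2 \cdot 0\right) 8462 = \left(3 + 3 \cdot 0\right) 8462 = \left(3 + 0\right) 8462 = 3 \cdot 8462 = 25386$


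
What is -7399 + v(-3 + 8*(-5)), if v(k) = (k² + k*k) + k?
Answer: -3744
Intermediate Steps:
v(k) = k + 2*k² (v(k) = (k² + k²) + k = 2*k² + k = k + 2*k²)
-7399 + v(-3 + 8*(-5)) = -7399 + (-3 + 8*(-5))*(1 + 2*(-3 + 8*(-5))) = -7399 + (-3 - 40)*(1 + 2*(-3 - 40)) = -7399 - 43*(1 + 2*(-43)) = -7399 - 43*(1 - 86) = -7399 - 43*(-85) = -7399 + 3655 = -3744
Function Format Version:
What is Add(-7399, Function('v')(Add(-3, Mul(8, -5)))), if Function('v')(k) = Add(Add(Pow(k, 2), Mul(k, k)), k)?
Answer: -3744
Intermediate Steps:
Function('v')(k) = Add(k, Mul(2, Pow(k, 2))) (Function('v')(k) = Add(Add(Pow(k, 2), Pow(k, 2)), k) = Add(Mul(2, Pow(k, 2)), k) = Add(k, Mul(2, Pow(k, 2))))
Add(-7399, Function('v')(Add(-3, Mul(8, -5)))) = Add(-7399, Mul(Add(-3, Mul(8, -5)), Add(1, Mul(2, Add(-3, Mul(8, -5)))))) = Add(-7399, Mul(Add(-3, -40), Add(1, Mul(2, Add(-3, -40))))) = Add(-7399, Mul(-43, Add(1, Mul(2, -43)))) = Add(-7399, Mul(-43, Add(1, -86))) = Add(-7399, Mul(-43, -85)) = Add(-7399, 3655) = -3744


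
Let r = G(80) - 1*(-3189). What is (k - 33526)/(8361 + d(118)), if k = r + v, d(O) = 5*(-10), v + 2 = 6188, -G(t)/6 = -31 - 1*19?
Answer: -23851/8311 ≈ -2.8698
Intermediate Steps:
G(t) = 300 (G(t) = -6*(-31 - 1*19) = -6*(-31 - 19) = -6*(-50) = 300)
v = 6186 (v = -2 + 6188 = 6186)
d(O) = -50
r = 3489 (r = 300 - 1*(-3189) = 300 + 3189 = 3489)
k = 9675 (k = 3489 + 6186 = 9675)
(k - 33526)/(8361 + d(118)) = (9675 - 33526)/(8361 - 50) = -23851/8311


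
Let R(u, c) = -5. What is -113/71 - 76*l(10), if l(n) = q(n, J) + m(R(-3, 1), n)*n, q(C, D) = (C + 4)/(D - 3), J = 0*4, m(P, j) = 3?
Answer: -410435/213 ≈ -1926.9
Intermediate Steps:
J = 0
q(C, D) = (4 + C)/(-3 + D)
l(n) = -4/3 + 8*n/3 (l(n) = (4 + n)/(-3 + 0) + 3*n = (4 + n)/(-3) + 3*n = -(4 + n)/3 + 3*n = (-4/3 - n/3) + 3*n = -4/3 + 8*n/3)
-113/71 - 76*l(10) = -113/71 - 76*(-4/3 + (8/3)*10) = -113*1/71 - 76*(-4/3 + 80/3) = -113/71 - 76*76/3 = -113/71 - 5776/3 = -410435/213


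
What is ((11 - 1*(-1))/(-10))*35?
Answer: -42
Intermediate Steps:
((11 - 1*(-1))/(-10))*35 = ((11 + 1)*(-⅒))*35 = (12*(-⅒))*35 = -6/5*35 = -42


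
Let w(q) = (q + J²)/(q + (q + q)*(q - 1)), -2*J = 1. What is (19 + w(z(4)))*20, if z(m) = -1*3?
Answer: 7925/21 ≈ 377.38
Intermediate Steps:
J = -½ (J = -½*1 = -½ ≈ -0.50000)
z(m) = -3
w(q) = (¼ + q)/(q + 2*q*(-1 + q)) (w(q) = (q + (-½)²)/(q + (q + q)*(q - 1)) = (q + ¼)/(q + (2*q)*(-1 + q)) = (¼ + q)/(q + 2*q*(-1 + q)))
(19 + w(z(4)))*20 = (19 + (¼ - 3)/((-3)*(-1 + 2*(-3))))*20 = (19 - ⅓*(-11/4)/(-1 - 6))*20 = (19 - ⅓*(-11/4)/(-7))*20 = (19 - ⅓*(-⅐)*(-11/4))*20 = (19 - 11/84)*20 = (1585/84)*20 = 7925/21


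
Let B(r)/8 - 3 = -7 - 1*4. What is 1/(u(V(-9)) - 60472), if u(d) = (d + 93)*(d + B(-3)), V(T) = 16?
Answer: -1/65704 ≈ -1.5220e-5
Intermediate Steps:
B(r) = -64 (B(r) = 24 + 8*(-7 - 1*4) = 24 + 8*(-7 - 4) = 24 + 8*(-11) = 24 - 88 = -64)
u(d) = (-64 + d)*(93 + d) (u(d) = (d + 93)*(d - 64) = (93 + d)*(-64 + d) = (-64 + d)*(93 + d))
1/(u(V(-9)) - 60472) = 1/((-5952 + 16**2 + 29*16) - 60472) = 1/((-5952 + 256 + 464) - 60472) = 1/(-5232 - 60472) = 1/(-65704) = -1/65704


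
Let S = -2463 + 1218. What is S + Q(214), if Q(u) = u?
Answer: -1031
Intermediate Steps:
S = -1245
S + Q(214) = -1245 + 214 = -1031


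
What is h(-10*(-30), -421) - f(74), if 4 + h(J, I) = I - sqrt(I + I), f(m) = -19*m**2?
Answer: 103619 - I*sqrt(842) ≈ 1.0362e+5 - 29.017*I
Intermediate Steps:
h(J, I) = -4 + I - sqrt(2)*sqrt(I) (h(J, I) = -4 + (I - sqrt(I + I)) = -4 + (I - sqrt(2*I)) = -4 + (I - sqrt(2)*sqrt(I)) = -4 + I - sqrt(2)*sqrt(I))
h(-10*(-30), -421) - f(74) = (-4 - 421 - sqrt(2)*sqrt(-421)) - (-19)*74**2 = (-4 - 421 - sqrt(2)*I*sqrt(421)) - (-19)*5476 = (-4 - 421 - I*sqrt(842)) - 1*(-104044) = (-425 - I*sqrt(842)) + 104044 = 103619 - I*sqrt(842)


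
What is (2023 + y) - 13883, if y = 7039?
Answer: -4821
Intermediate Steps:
(2023 + y) - 13883 = (2023 + 7039) - 13883 = 9062 - 13883 = -4821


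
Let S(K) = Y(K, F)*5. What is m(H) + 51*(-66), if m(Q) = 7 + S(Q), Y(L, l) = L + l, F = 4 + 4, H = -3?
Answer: -3334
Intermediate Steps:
F = 8
S(K) = 40 + 5*K (S(K) = (K + 8)*5 = (8 + K)*5 = 40 + 5*K)
m(Q) = 47 + 5*Q (m(Q) = 7 + (40 + 5*Q) = 47 + 5*Q)
m(H) + 51*(-66) = (47 + 5*(-3)) + 51*(-66) = (47 - 15) - 3366 = 32 - 3366 = -3334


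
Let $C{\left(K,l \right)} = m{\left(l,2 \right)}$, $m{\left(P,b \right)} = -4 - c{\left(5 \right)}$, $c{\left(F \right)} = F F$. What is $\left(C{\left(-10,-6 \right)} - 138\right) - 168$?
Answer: $-335$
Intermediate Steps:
$c{\left(F \right)} = F^{2}$
$m{\left(P,b \right)} = -29$ ($m{\left(P,b \right)} = -4 - 5^{2} = -4 - 25 = -29$)
$C{\left(K,l \right)} = -29$
$\left(C{\left(-10,-6 \right)} - 138\right) - 168 = \left(-29 - 138\right) - 168 = -167 - 168 = -335$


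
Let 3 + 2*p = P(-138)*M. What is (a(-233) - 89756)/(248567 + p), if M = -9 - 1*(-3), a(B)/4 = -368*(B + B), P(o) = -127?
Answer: 1192392/497893 ≈ 2.3949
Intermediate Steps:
a(B) = -2944*B (a(B) = 4*(-368*(B + B)) = 4*(-736*B) = -2944*B)
M = -6 (M = -9 + 3 = -6)
p = 759/2 (p = -3/2 + (-127*(-6))/2 = -3/2 + (1/2)*762 = -3/2 + 381 = 759/2 ≈ 379.50)
(a(-233) - 89756)/(248567 + p) = (-2944*(-233) - 89756)/(248567 + 759/2) = (685952 - 89756)/(497893/2) = 596196*(2/497893) = 1192392/497893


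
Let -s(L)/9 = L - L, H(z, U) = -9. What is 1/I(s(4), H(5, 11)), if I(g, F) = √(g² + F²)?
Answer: ⅑ ≈ 0.11111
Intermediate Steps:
s(L) = 0 (s(L) = -9*(L - L) = -9*0 = 0)
I(g, F) = √(F² + g²)
1/I(s(4), H(5, 11)) = 1/(√((-9)² + 0²)) = 1/(√(81 + 0)) = 1/(√81) = 1/9 = ⅑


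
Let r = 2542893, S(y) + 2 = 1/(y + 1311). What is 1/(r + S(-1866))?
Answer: 555/1411304504 ≈ 3.9325e-7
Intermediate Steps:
S(y) = -2 + 1/(1311 + y) (S(y) = -2 + 1/(y + 1311) = -2 + 1/(1311 + y))
1/(r + S(-1866)) = 1/(2542893 + (-2621 - 2*(-1866))/(1311 - 1866)) = 1/(2542893 + (-2621 + 3732)/(-555)) = 1/(2542893 - 1/555*1111) = 1/(2542893 - 1111/555) = 1/(1411304504/555) = 555/1411304504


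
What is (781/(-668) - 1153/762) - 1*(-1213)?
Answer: 308035541/254508 ≈ 1210.3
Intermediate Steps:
(781/(-668) - 1153/762) - 1*(-1213) = (781*(-1/668) - 1153*1/762) + 1213 = (-781/668 - 1153/762) + 1213 = -682663/254508 + 1213 = 308035541/254508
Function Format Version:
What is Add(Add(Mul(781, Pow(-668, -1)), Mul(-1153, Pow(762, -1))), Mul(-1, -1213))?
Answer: Rational(308035541, 254508) ≈ 1210.3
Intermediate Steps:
Add(Add(Mul(781, Pow(-668, -1)), Mul(-1153, Pow(762, -1))), Mul(-1, -1213)) = Add(Add(Mul(781, Rational(-1, 668)), Mul(-1153, Rational(1, 762))), 1213) = Add(Add(Rational(-781, 668), Rational(-1153, 762)), 1213) = Add(Rational(-682663, 254508), 1213) = Rational(308035541, 254508)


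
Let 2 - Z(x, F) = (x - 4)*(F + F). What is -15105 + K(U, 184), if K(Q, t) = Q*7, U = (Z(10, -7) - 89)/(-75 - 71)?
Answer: -2205309/146 ≈ -15105.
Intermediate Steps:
Z(x, F) = 2 - 2*F*(-4 + x) (Z(x, F) = 2 - (x - 4)*(F + F) = 2 - (-4 + x)*2*F = 2 - 2*F*(-4 + x))
U = 3/146 (U = ((2 + 8*(-7) - 2*(-7)*10) - 89)/(-75 - 71) = ((2 - 56 + 140) - 89)/(-146) = (86 - 89)*(-1/146) = -3*(-1/146) = 3/146 ≈ 0.020548)
K(Q, t) = 7*Q
-15105 + K(U, 184) = -15105 + 7*(3/146) = -15105 + 21/146 = -2205309/146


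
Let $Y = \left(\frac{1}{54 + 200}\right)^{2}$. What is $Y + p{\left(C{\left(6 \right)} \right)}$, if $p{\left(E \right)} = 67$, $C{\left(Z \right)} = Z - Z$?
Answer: $\frac{4322573}{64516} \approx 67.0$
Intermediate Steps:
$C{\left(Z \right)} = 0$
$Y = \frac{1}{64516}$ ($Y = \left(\frac{1}{254}\right)^{2} = \frac{1}{64516} \approx 1.55 \cdot 10^{-5}$)
$Y + p{\left(C{\left(6 \right)} \right)} = \frac{1}{64516} + 67 = \frac{4322573}{64516}$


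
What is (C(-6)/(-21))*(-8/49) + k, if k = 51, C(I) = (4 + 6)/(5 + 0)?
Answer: 52495/1029 ≈ 51.016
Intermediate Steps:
C(I) = 2 (C(I) = 10/5 = 10*(⅕) = 2)
(C(-6)/(-21))*(-8/49) + k = (2/(-21))*(-8/49) + 51 = (2*(-1/21))*(-8*1/49) + 51 = -2/21*(-8/49) + 51 = 16/1029 + 51 = 52495/1029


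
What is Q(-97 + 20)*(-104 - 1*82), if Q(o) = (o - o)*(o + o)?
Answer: 0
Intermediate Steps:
Q(o) = 0 (Q(o) = 0*(2*o) = 0)
Q(-97 + 20)*(-104 - 1*82) = 0*(-104 - 1*82) = 0*(-104 - 82) = 0*(-186) = 0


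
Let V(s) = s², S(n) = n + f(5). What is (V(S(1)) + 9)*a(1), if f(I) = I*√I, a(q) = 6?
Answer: 810 + 60*√5 ≈ 944.16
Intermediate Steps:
f(I) = I^(3/2)
S(n) = n + 5*√5 (S(n) = n + 5^(3/2) = n + 5*√5)
(V(S(1)) + 9)*a(1) = ((1 + 5*√5)² + 9)*6 = (9 + (1 + 5*√5)²)*6 = 54 + 6*(1 + 5*√5)²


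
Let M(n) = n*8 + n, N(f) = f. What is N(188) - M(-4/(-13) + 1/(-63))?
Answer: 16869/91 ≈ 185.37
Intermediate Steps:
M(n) = 9*n (M(n) = 8*n + n = 9*n)
N(188) - M(-4/(-13) + 1/(-63)) = 188 - 9*(-4/(-13) + 1/(-63)) = 188 - 9*(-4*(-1/13) + 1*(-1/63)) = 188 - 9*(4/13 - 1/63) = 188 - 9*239/819 = 188 - 1*239/91 = 188 - 239/91 = 16869/91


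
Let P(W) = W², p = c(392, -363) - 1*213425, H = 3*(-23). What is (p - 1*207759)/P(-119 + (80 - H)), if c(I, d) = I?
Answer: -35066/75 ≈ -467.55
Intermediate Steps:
H = -69
p = -213033 (p = 392 - 1*213425 = 392 - 213425 = -213033)
(p - 1*207759)/P(-119 + (80 - H)) = (-213033 - 1*207759)/((-119 + (80 - 1*(-69)))²) = (-213033 - 207759)/((-119 + (80 + 69))²) = -420792/(-119 + 149)² = -420792/(30²) = -420792/900 = -420792*1/900 = -35066/75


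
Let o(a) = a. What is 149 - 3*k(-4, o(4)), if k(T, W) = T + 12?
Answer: 125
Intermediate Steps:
k(T, W) = 12 + T
149 - 3*k(-4, o(4)) = 149 - 3*(12 - 4) = 149 - 3*8 = 149 - 24 = 125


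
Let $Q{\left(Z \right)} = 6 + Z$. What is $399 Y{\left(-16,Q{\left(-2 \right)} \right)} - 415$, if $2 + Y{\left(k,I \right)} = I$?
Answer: $383$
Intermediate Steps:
$Y{\left(k,I \right)} = -2 + I$
$399 Y{\left(-16,Q{\left(-2 \right)} \right)} - 415 = 399 \left(-2 + \left(6 - 2\right)\right) - 415 = 399 \left(-2 + 4\right) - 415 = 399 \cdot 2 - 415 = 798 - 415 = 383$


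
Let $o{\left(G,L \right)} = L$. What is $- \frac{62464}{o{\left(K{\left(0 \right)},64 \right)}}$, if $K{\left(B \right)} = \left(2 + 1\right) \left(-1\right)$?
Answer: $-976$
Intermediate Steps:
$K{\left(B \right)} = -3$ ($K{\left(B \right)} = 3 \left(-1\right) = -3$)
$- \frac{62464}{o{\left(K{\left(0 \right)},64 \right)}} = - \frac{62464}{64} = \left(-62464\right) \frac{1}{64} = -976$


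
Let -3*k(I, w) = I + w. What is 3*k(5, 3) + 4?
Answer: -4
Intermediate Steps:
k(I, w) = -I/3 - w/3 (k(I, w) = -(I + w)/3 = -I/3 - w/3)
3*k(5, 3) + 4 = 3*(-⅓*5 - ⅓*3) + 4 = 3*(-5/3 - 1) + 4 = 3*(-8/3) + 4 = -8 + 4 = -4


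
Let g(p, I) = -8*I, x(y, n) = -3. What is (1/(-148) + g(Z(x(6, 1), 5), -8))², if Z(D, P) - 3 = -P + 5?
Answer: 89699841/21904 ≈ 4095.1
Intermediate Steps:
Z(D, P) = 8 - P (Z(D, P) = 3 + (-P + 5) = 3 + (5 - P) = 8 - P)
(1/(-148) + g(Z(x(6, 1), 5), -8))² = (1/(-148) - 8*(-8))² = (-1/148 + 64)² = (9471/148)² = 89699841/21904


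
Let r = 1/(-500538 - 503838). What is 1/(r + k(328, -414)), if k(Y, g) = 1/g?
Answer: -69301944/167465 ≈ -413.83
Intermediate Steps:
r = -1/1004376 (r = 1/(-1004376) = -1/1004376 ≈ -9.9564e-7)
1/(r + k(328, -414)) = 1/(-1/1004376 + 1/(-414)) = 1/(-1/1004376 - 1/414) = 1/(-167465/69301944) = -69301944/167465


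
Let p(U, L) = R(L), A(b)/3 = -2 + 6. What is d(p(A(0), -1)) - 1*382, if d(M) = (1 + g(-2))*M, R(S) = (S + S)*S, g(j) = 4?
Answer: -372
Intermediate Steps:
A(b) = 12 (A(b) = 3*(-2 + 6) = 3*4 = 12)
R(S) = 2*S² (R(S) = (2*S)*S = 2*S²)
p(U, L) = 2*L²
d(M) = 5*M (d(M) = (1 + 4)*M = 5*M)
d(p(A(0), -1)) - 1*382 = 5*(2*(-1)²) - 1*382 = 5*(2*1) - 382 = 5*2 - 382 = 10 - 382 = -372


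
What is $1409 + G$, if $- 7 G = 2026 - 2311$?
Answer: $\frac{10148}{7} \approx 1449.7$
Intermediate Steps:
$G = \frac{285}{7}$ ($G = - \frac{2026 - 2311}{7} = \left(- \frac{1}{7}\right) \left(-285\right) = \frac{285}{7} \approx 40.714$)
$1409 + G = 1409 + \frac{285}{7} = \frac{10148}{7}$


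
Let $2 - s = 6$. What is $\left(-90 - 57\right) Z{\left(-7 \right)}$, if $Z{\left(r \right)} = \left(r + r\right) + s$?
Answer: $2646$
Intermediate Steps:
$s = -4$ ($s = 2 - 6 = -4$)
$Z{\left(r \right)} = -4 + 2 r$ ($Z{\left(r \right)} = \left(r + r\right) - 4 = 2 r - 4 = -4 + 2 r$)
$\left(-90 - 57\right) Z{\left(-7 \right)} = \left(-90 - 57\right) \left(-4 + 2 \left(-7\right)\right) = - 147 \left(-4 - 14\right) = \left(-147\right) \left(-18\right) = 2646$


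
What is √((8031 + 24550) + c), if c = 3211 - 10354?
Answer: √25438 ≈ 159.49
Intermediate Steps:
c = -7143
√((8031 + 24550) + c) = √((8031 + 24550) - 7143) = √(32581 - 7143) = √25438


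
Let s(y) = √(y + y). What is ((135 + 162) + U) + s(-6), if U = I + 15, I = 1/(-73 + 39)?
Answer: 10607/34 + 2*I*√3 ≈ 311.97 + 3.4641*I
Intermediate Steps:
I = -1/34 (I = 1/(-34) = -1/34 ≈ -0.029412)
s(y) = √2*√y (s(y) = √(2*y) = √2*√y)
U = 509/34 (U = -1/34 + 15 = 509/34 ≈ 14.971)
((135 + 162) + U) + s(-6) = ((135 + 162) + 509/34) + √2*√(-6) = (297 + 509/34) + √2*(I*√6) = 10607/34 + 2*I*√3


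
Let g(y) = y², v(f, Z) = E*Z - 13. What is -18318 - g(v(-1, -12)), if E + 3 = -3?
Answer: -21799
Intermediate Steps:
E = -6 (E = -3 - 3 = -6)
v(f, Z) = -13 - 6*Z (v(f, Z) = -6*Z - 13 = -13 - 6*Z)
-18318 - g(v(-1, -12)) = -18318 - (-13 - 6*(-12))² = -18318 - (-13 + 72)² = -18318 - 1*59² = -18318 - 1*3481 = -18318 - 3481 = -21799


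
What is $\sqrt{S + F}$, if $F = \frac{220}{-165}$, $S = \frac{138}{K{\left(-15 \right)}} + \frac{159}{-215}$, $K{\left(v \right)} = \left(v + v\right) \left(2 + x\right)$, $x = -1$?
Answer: $\frac{4 i \sqrt{173505}}{645} \approx 2.5832 i$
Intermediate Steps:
$K{\left(v \right)} = 2 v$ ($K{\left(v \right)} = \left(v + v\right) \left(2 - 1\right) = 2 v 1 = 2 v$)
$S = - \frac{1148}{215}$ ($S = \frac{138}{2 \left(-15\right)} + \frac{159}{-215} = \frac{138}{-30} + 159 \left(- \frac{1}{215}\right) = 138 \left(- \frac{1}{30}\right) - \frac{159}{215} = - \frac{23}{5} - \frac{159}{215} = - \frac{1148}{215} \approx -5.3395$)
$F = - \frac{4}{3}$ ($F = 220 \left(- \frac{1}{165}\right) = - \frac{4}{3} \approx -1.3333$)
$\sqrt{S + F} = \sqrt{- \frac{1148}{215} - \frac{4}{3}} = \sqrt{- \frac{4304}{645}} = \frac{4 i \sqrt{173505}}{645}$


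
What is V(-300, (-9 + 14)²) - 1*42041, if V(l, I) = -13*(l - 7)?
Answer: -38050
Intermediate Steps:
V(l, I) = 91 - 13*l (V(l, I) = -13*(-7 + l) = 91 - 13*l)
V(-300, (-9 + 14)²) - 1*42041 = (91 - 13*(-300)) - 1*42041 = (91 + 3900) - 42041 = 3991 - 42041 = -38050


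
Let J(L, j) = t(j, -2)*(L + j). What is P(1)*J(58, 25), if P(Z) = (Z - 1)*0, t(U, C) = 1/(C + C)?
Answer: 0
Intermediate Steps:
t(U, C) = 1/(2*C)
P(Z) = 0 (P(Z) = (-1 + Z)*0 = 0)
J(L, j) = -L/4 - j/4 (J(L, j) = ((½)/(-2))*(L + j) = ((½)*(-½))*(L + j) = -(L + j)/4 = -L/4 - j/4)
P(1)*J(58, 25) = 0*(-¼*58 - ¼*25) = 0*(-29/2 - 25/4) = 0*(-83/4) = 0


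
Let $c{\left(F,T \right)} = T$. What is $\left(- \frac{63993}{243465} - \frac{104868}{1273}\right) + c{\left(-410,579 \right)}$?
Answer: $\frac{51278955482}{103310315} \approx 496.36$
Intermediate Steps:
$\left(- \frac{63993}{243465} - \frac{104868}{1273}\right) + c{\left(-410,579 \right)} = \left(- \frac{63993}{243465} - \frac{104868}{1273}\right) + 579 = \left(\left(-63993\right) \frac{1}{243465} - \frac{104868}{1273}\right) + 579 = \left(- \frac{21331}{81155} - \frac{104868}{1273}\right) + 579 = - \frac{8537716903}{103310315} + 579 = \frac{51278955482}{103310315}$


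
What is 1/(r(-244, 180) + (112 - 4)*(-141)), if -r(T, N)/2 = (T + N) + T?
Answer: -1/14612 ≈ -6.8437e-5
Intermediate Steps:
r(T, N) = -4*T - 2*N (r(T, N) = -2*((T + N) + T) = -2*((N + T) + T) = -2*(N + 2*T) = -4*T - 2*N)
1/(r(-244, 180) + (112 - 4)*(-141)) = 1/((-4*(-244) - 2*180) + (112 - 4)*(-141)) = 1/((976 - 360) + 108*(-141)) = 1/(616 - 15228) = 1/(-14612) = -1/14612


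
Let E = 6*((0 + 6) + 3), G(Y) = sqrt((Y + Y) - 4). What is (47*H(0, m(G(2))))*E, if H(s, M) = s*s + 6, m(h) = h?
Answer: 15228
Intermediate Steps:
G(Y) = sqrt(-4 + 2*Y) (G(Y) = sqrt(2*Y - 4) = sqrt(-4 + 2*Y))
E = 54 (E = 6*(6 + 3) = 6*9 = 54)
H(s, M) = 6 + s**2 (H(s, M) = s**2 + 6 = 6 + s**2)
(47*H(0, m(G(2))))*E = (47*(6 + 0**2))*54 = (47*(6 + 0))*54 = (47*6)*54 = 282*54 = 15228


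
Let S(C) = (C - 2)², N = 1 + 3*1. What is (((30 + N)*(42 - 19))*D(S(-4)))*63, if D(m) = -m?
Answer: -1773576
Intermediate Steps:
N = 4 (N = 1 + 3 = 4)
S(C) = (-2 + C)²
(((30 + N)*(42 - 19))*D(S(-4)))*63 = (((30 + 4)*(42 - 19))*(-(-2 - 4)²))*63 = ((34*23)*(-1*(-6)²))*63 = (782*(-1*36))*63 = (782*(-36))*63 = -28152*63 = -1773576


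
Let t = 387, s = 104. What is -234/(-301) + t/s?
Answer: 140823/31304 ≈ 4.4986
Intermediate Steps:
-234/(-301) + t/s = -234/(-301) + 387/104 = -234*(-1/301) + 387*(1/104) = 234/301 + 387/104 = 140823/31304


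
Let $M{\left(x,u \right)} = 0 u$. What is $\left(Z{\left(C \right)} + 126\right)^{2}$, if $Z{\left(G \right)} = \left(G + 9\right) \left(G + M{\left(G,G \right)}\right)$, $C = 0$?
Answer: $15876$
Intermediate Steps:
$M{\left(x,u \right)} = 0$
$Z{\left(G \right)} = G \left(9 + G\right)$ ($Z{\left(G \right)} = \left(G + 9\right) \left(G + 0\right) = \left(9 + G\right) G = G \left(9 + G\right)$)
$\left(Z{\left(C \right)} + 126\right)^{2} = \left(0 \left(9 + 0\right) + 126\right)^{2} = \left(0 \cdot 9 + 126\right)^{2} = \left(0 + 126\right)^{2} = 126^{2} = 15876$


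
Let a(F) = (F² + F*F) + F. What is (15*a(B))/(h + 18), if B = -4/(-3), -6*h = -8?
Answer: 110/29 ≈ 3.7931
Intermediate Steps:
h = 4/3 (h = -⅙*(-8) = 4/3 ≈ 1.3333)
B = 4/3 (B = -4*(-⅓) = 4/3 ≈ 1.3333)
a(F) = F + 2*F² (a(F) = (F² + F²) + F = 2*F² + F = F + 2*F²)
(15*a(B))/(h + 18) = (15*(4*(1 + 2*(4/3))/3))/(4/3 + 18) = (15*(4*(1 + 8/3)/3))/(58/3) = (15*((4/3)*(11/3)))*(3/58) = (15*(44/9))*(3/58) = (220/3)*(3/58) = 110/29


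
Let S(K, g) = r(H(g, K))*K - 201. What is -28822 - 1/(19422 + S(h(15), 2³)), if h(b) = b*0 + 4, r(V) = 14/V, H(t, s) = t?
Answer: -554189417/19228 ≈ -28822.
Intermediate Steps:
h(b) = 4 (h(b) = 0 + 4 = 4)
S(K, g) = -201 + 14*K/g (S(K, g) = (14/g)*K - 201 = 14*K/g - 201 = -201 + 14*K/g)
-28822 - 1/(19422 + S(h(15), 2³)) = -28822 - 1/(19422 + (-201 + 14*4/2³)) = -28822 - 1/(19422 + (-201 + 14*4/8)) = -28822 - 1/(19422 + (-201 + 14*4*(⅛))) = -28822 - 1/(19422 + (-201 + 7)) = -28822 - 1/(19422 - 194) = -28822 - 1/19228 = -554189417/19228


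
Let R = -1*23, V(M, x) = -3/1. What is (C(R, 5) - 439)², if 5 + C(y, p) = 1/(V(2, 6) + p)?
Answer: 786769/4 ≈ 1.9669e+5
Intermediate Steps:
V(M, x) = -3 (V(M, x) = -3*1 = -3)
R = -23
C(y, p) = -5 + 1/(-3 + p)
(C(R, 5) - 439)² = ((16 - 5*5)/(-3 + 5) - 439)² = ((16 - 25)/2 - 439)² = ((½)*(-9) - 439)² = (-9/2 - 439)² = (-887/2)² = 786769/4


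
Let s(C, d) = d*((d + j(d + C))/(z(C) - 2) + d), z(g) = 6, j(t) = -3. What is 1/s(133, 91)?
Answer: 1/10283 ≈ 9.7248e-5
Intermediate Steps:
s(C, d) = d*(-3/4 + 5*d/4) (s(C, d) = d*((d - 3)/(6 - 2) + d) = d*((-3 + d)/4 + d) = d*((-3 + d)*(1/4) + d) = d*((-3/4 + d/4) + d) = d*(-3/4 + 5*d/4))
1/s(133, 91) = 1/((1/4)*91*(-3 + 5*91)) = 1/((1/4)*91*(-3 + 455)) = 1/((1/4)*91*452) = 1/10283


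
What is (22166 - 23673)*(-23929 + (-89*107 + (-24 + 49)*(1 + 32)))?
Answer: 49168889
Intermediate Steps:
(22166 - 23673)*(-23929 + (-89*107 + (-24 + 49)*(1 + 32))) = -1507*(-23929 + (-9523 + 25*33)) = -1507*(-23929 + (-9523 + 825)) = -1507*(-23929 - 8698) = -1507*(-32627) = 49168889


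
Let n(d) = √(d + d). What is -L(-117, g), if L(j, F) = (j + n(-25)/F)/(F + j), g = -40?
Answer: -117/157 - I*√2/1256 ≈ -0.74522 - 0.001126*I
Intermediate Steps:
n(d) = √2*√d (n(d) = √(2*d) = √2*√d)
L(j, F) = (j + 5*I*√2/F)/(F + j) (L(j, F) = (j + (√2*√(-25))/F)/(F + j) = (j + (√2*(5*I))/F)/(F + j) = (j + (5*I*√2)/F)/(F + j) = (j + 5*I*√2/F)/(F + j))
-L(-117, g) = -(-40*(-117) + 5*I*√2)/((-40)*(-40 - 117)) = -(-1)*(4680 + 5*I*√2)/(40*(-157)) = -(-1)*(-1)*(4680 + 5*I*√2)/(40*157) = -(117/157 + I*√2/1256) = -117/157 - I*√2/1256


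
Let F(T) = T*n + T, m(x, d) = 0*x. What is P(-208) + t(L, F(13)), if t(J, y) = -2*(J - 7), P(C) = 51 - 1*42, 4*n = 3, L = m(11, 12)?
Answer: 23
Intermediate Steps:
m(x, d) = 0
L = 0
n = ¾ (n = (¼)*3 = ¾ ≈ 0.75000)
F(T) = 7*T/4 (F(T) = T*(¾) + T = 3*T/4 + T = 7*T/4)
P(C) = 9 (P(C) = 51 - 42 = 9)
t(J, y) = 14 - 2*J (t(J, y) = -2*(-7 + J) = 14 - 2*J)
P(-208) + t(L, F(13)) = 9 + (14 - 2*0) = 9 + (14 + 0) = 9 + 14 = 23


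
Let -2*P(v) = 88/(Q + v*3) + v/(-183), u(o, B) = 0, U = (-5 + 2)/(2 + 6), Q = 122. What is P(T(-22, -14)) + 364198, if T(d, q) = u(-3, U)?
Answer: 22216056/61 ≈ 3.6420e+5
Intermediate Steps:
U = -3/8 ≈ -0.37500
T(d, q) = 0
P(v) = -44/(122 + 3*v) + v/366 (P(v) = -(88/(122 + v*3) + v/(-183))/2 = -(88/(122 + 3*v) + v*(-1/183))/2 = -(88/(122 + 3*v) - v/183)/2 = -44/(122 + 3*v) + v/366)
P(T(-22, -14)) + 364198 = (-16104 + 3*0² + 122*0)/(366*(122 + 3*0)) + 364198 = (-16104 + 3*0 + 0)/(366*(122 + 0)) + 364198 = (1/366)*(-16104 + 0 + 0)/122 + 364198 = (1/366)*(1/122)*(-16104) + 364198 = -22/61 + 364198 = 22216056/61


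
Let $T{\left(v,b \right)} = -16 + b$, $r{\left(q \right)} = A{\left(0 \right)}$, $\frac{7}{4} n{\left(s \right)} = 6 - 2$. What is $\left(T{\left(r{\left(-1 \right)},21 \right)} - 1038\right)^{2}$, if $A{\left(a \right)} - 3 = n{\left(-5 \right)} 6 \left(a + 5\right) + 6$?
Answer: $1067089$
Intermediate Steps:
$n{\left(s \right)} = \frac{16}{7}$ ($n{\left(s \right)} = \frac{4 \left(6 - 2\right)}{7} = \frac{4}{7} \cdot 4 = \frac{16}{7}$)
$A{\left(a \right)} = \frac{543}{7} + \frac{96 a}{7}$ ($A{\left(a \right)} = 3 + \left(\frac{16 \cdot 6 \left(a + 5\right)}{7} + 6\right) = 3 + \left(\frac{16 \cdot 6 \left(5 + a\right)}{7} + 6\right) = 3 + \left(\frac{16 \left(30 + 6 a\right)}{7} + 6\right) = 3 + \left(\left(\frac{480}{7} + \frac{96 a}{7}\right) + 6\right) = 3 + \left(\frac{522}{7} + \frac{96 a}{7}\right) = \frac{543}{7} + \frac{96 a}{7}$)
$r{\left(q \right)} = \frac{543}{7}$ ($r{\left(q \right)} = \frac{543}{7} + \frac{96}{7} \cdot 0 = \frac{543}{7} + 0 = \frac{543}{7}$)
$\left(T{\left(r{\left(-1 \right)},21 \right)} - 1038\right)^{2} = \left(\left(-16 + 21\right) - 1038\right)^{2} = \left(5 - 1038\right)^{2} = \left(-1033\right)^{2} = 1067089$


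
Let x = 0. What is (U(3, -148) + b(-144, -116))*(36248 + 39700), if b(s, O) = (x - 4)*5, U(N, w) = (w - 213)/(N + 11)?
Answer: -24341334/7 ≈ -3.4773e+6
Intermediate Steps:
U(N, w) = (-213 + w)/(11 + N)
b(s, O) = -20 (b(s, O) = (0 - 4)*5 = -4*5 = -20)
(U(3, -148) + b(-144, -116))*(36248 + 39700) = ((-213 - 148)/(11 + 3) - 20)*(36248 + 39700) = (-361/14 - 20)*75948 = -641/14*75948 = -24341334/7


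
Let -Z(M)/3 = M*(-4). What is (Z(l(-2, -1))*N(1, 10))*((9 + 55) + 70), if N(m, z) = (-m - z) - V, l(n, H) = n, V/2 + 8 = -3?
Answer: -35376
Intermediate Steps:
V = -22 (V = -16 + 2*(-3) = -16 - 6 = -22)
N(m, z) = 22 - m - z (N(m, z) = (-m - z) - 1*(-22) = (-m - z) + 22 = 22 - m - z)
Z(M) = 12*M (Z(M) = -3*M*(-4) = -(-12)*M = 12*M)
(Z(l(-2, -1))*N(1, 10))*((9 + 55) + 70) = ((12*(-2))*(22 - 1*1 - 1*10))*((9 + 55) + 70) = (-24*(22 - 1 - 10))*(64 + 70) = -24*11*134 = -264*134 = -35376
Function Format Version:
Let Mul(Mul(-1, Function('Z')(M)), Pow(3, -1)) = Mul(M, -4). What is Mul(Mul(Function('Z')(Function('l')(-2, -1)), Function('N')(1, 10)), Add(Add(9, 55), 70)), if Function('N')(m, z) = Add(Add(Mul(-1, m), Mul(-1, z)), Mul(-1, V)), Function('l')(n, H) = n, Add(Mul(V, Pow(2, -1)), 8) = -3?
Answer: -35376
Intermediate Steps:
V = -22 (V = Add(-16, Mul(2, -3)) = Add(-16, -6) = -22)
Function('N')(m, z) = Add(22, Mul(-1, m), Mul(-1, z)) (Function('N')(m, z) = Add(Add(Mul(-1, m), Mul(-1, z)), Mul(-1, -22)) = Add(Add(Mul(-1, m), Mul(-1, z)), 22) = Add(22, Mul(-1, m), Mul(-1, z)))
Function('Z')(M) = Mul(12, M) (Function('Z')(M) = Mul(-3, Mul(M, -4)) = Mul(-3, Mul(-4, M)) = Mul(12, M))
Mul(Mul(Function('Z')(Function('l')(-2, -1)), Function('N')(1, 10)), Add(Add(9, 55), 70)) = Mul(Mul(Mul(12, -2), Add(22, Mul(-1, 1), Mul(-1, 10))), Add(Add(9, 55), 70)) = Mul(Mul(-24, Add(22, -1, -10)), Add(64, 70)) = Mul(Mul(-24, 11), 134) = Mul(-264, 134) = -35376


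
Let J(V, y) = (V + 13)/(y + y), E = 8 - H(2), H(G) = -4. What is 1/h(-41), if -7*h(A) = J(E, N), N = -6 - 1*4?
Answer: 28/5 ≈ 5.6000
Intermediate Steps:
N = -10 (N = -6 - 4 = -10)
E = 12 (E = 8 - 1*(-4) = 8 + 4 = 12)
J(V, y) = (13 + V)/(2*y) (J(V, y) = (13 + V)/((2*y)) = (13 + V)*(1/(2*y)) = (13 + V)/(2*y))
h(A) = 5/28 (h(A) = -(13 + 12)/(14*(-10)) = -(-1)*25/(14*10) = -⅐*(-5/4) = 5/28)
1/h(-41) = 1/(5/28) = 28/5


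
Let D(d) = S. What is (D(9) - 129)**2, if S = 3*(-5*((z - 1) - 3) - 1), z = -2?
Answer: 1764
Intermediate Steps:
S = 87 (S = 3*(-5*((-2 - 1) - 3) - 1) = 3*(-5*(-3 - 3) - 1) = 3*(-5*(-6) - 1) = 3*(30 - 1) = 3*29 = 87)
D(d) = 87
(D(9) - 129)**2 = (87 - 129)**2 = (-42)**2 = 1764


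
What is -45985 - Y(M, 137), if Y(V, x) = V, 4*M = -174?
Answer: -91883/2 ≈ -45942.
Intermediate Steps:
M = -87/2 (M = (1/4)*(-174) = -87/2 ≈ -43.500)
-45985 - Y(M, 137) = -45985 - 1*(-87/2) = -45985 + 87/2 = -91883/2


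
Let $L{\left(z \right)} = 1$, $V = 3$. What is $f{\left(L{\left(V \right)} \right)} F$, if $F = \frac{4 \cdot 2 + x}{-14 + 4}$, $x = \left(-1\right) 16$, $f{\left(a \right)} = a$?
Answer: $\frac{4}{5} \approx 0.8$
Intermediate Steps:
$x = -16$
$F = \frac{4}{5}$ ($F = \frac{4 \cdot 2 - 16}{-14 + 4} = \frac{8 - 16}{-10} = \left(-8\right) \left(- \frac{1}{10}\right) = \frac{4}{5} \approx 0.8$)
$f{\left(L{\left(V \right)} \right)} F = 1 \cdot \frac{4}{5} = \frac{4}{5}$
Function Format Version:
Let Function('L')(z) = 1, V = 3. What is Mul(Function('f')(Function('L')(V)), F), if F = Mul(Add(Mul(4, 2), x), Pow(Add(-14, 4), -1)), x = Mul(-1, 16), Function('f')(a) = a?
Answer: Rational(4, 5) ≈ 0.80000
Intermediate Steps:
x = -16
F = Rational(4, 5) (F = Mul(Add(Mul(4, 2), -16), Pow(Add(-14, 4), -1)) = Mul(Add(8, -16), Pow(-10, -1)) = Mul(-8, Rational(-1, 10)) = Rational(4, 5) ≈ 0.80000)
Mul(Function('f')(Function('L')(V)), F) = Mul(1, Rational(4, 5)) = Rational(4, 5)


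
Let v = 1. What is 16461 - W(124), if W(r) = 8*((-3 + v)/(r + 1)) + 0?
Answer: 2057641/125 ≈ 16461.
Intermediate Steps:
W(r) = -16/(1 + r) (W(r) = 8*((-3 + 1)/(r + 1)) + 0 = 8*(-2/(1 + r)) + 0 = -16/(1 + r) + 0 = -16/(1 + r))
16461 - W(124) = 16461 - (-16)/(1 + 124) = 16461 - (-16)/125 = 16461 - 1*(-16/125) = 16461 + 16/125 = 2057641/125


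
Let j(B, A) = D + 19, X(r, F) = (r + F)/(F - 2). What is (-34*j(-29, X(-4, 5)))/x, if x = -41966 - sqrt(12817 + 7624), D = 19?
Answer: 54220072/1761124715 - 1292*sqrt(20441)/1761124715 ≈ 0.030682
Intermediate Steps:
X(r, F) = (F + r)/(-2 + F)
x = -41966 - sqrt(20441) ≈ -42109.
j(B, A) = 38 (j(B, A) = 19 + 19 = 38)
(-34*j(-29, X(-4, 5)))/x = (-34*38)/(-41966 - sqrt(20441)) = -1292/(-41966 - sqrt(20441))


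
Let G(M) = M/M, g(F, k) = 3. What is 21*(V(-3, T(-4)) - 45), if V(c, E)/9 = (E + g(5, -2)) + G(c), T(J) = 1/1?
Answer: 0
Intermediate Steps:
G(M) = 1
T(J) = 1
V(c, E) = 36 + 9*E (V(c, E) = 9*((E + 3) + 1) = 9*((3 + E) + 1) = 9*(4 + E) = 36 + 9*E)
21*(V(-3, T(-4)) - 45) = 21*((36 + 9*1) - 45) = 21*((36 + 9) - 45) = 21*(45 - 45) = 21*0 = 0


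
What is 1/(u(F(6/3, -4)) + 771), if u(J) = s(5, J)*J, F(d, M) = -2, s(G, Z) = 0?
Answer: 1/771 ≈ 0.0012970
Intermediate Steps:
u(J) = 0 (u(J) = 0*J = 0)
1/(u(F(6/3, -4)) + 771) = 1/(0 + 771) = 1/771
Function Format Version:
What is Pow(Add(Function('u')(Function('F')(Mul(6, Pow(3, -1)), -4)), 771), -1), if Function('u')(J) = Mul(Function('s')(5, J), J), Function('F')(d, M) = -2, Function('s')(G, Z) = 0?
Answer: Rational(1, 771) ≈ 0.0012970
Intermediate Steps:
Function('u')(J) = 0 (Function('u')(J) = Mul(0, J) = 0)
Pow(Add(Function('u')(Function('F')(Mul(6, Pow(3, -1)), -4)), 771), -1) = Pow(Add(0, 771), -1) = Pow(771, -1) = Rational(1, 771)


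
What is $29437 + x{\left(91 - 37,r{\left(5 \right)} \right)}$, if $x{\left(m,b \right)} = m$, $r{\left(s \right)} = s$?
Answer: $29491$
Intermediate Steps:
$29437 + x{\left(91 - 37,r{\left(5 \right)} \right)} = 29437 + \left(91 - 37\right) = 29437 + 54 = 29491$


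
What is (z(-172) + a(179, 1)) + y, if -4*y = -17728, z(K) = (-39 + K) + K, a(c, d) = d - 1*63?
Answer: 3987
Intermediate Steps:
a(c, d) = -63 + d (a(c, d) = d - 63 = -63 + d)
z(K) = -39 + 2*K
y = 4432 (y = -¼*(-17728) = 4432)
(z(-172) + a(179, 1)) + y = ((-39 + 2*(-172)) + (-63 + 1)) + 4432 = ((-39 - 344) - 62) + 4432 = (-383 - 62) + 4432 = -445 + 4432 = 3987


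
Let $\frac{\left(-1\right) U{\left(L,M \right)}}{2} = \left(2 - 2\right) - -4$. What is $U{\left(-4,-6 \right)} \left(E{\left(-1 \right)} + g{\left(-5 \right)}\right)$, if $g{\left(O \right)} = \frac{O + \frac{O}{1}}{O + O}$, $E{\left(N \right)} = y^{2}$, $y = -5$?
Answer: $-208$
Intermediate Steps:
$E{\left(N \right)} = 25$ ($E{\left(N \right)} = \left(-5\right)^{2} = 25$)
$g{\left(O \right)} = 1$ ($g{\left(O \right)} = \frac{O + O 1}{2 O} = \left(O + O\right) \frac{1}{2 O} = 2 O \frac{1}{2 O} = 1$)
$U{\left(L,M \right)} = -8$ ($U{\left(L,M \right)} = - 2 \left(\left(2 - 2\right) - -4\right) = - 2 \left(0 + 4\right) = \left(-2\right) 4 = -8$)
$U{\left(-4,-6 \right)} \left(E{\left(-1 \right)} + g{\left(-5 \right)}\right) = - 8 \left(25 + 1\right) = \left(-8\right) 26 = -208$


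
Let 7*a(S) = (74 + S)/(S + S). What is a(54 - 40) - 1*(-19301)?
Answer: 945771/49 ≈ 19301.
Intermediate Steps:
a(S) = (74 + S)/(14*S) (a(S) = ((74 + S)/(S + S))/7 = ((74 + S)/((2*S)))/7 = ((74 + S)*(1/(2*S)))/7 = ((74 + S)/(2*S))/7 = (74 + S)/(14*S))
a(54 - 40) - 1*(-19301) = (74 + (54 - 40))/(14*(54 - 40)) - 1*(-19301) = (1/14)*(74 + 14)/14 + 19301 = (1/14)*(1/14)*88 + 19301 = 22/49 + 19301 = 945771/49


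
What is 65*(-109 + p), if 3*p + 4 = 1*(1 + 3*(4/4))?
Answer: -7085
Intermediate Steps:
p = 0 (p = -4/3 + (1*(1 + 3*(4/4)))/3 = -4/3 + (1*(1 + 3*(4*(1/4))))/3 = -4/3 + (1*(1 + 3*1))/3 = -4/3 + (1*(1 + 3))/3 = -4/3 + (1*4)/3 = -4/3 + (1/3)*4 = -4/3 + 4/3 = 0)
65*(-109 + p) = 65*(-109 + 0) = 65*(-109) = -7085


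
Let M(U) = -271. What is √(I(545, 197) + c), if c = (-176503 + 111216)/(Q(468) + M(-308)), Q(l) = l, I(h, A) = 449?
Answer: 9*√56342/197 ≈ 10.844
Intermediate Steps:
c = -65287/197 (c = (-176503 + 111216)/(468 - 271) = -65287/197 ≈ -331.41)
√(I(545, 197) + c) = √(449 - 65287/197) = √(23166/197) = 9*√56342/197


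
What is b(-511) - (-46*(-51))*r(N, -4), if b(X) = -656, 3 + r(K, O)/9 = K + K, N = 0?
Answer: 62686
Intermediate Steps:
r(K, O) = -27 + 18*K (r(K, O) = -27 + 9*(K + K) = -27 + 9*(2*K) = -27 + 18*K)
b(-511) - (-46*(-51))*r(N, -4) = -656 - (-46*(-51))*(-27 + 18*0) = -656 - 2346*(-27 + 0) = -656 - 2346*(-27) = -656 - 1*(-63342) = -656 + 63342 = 62686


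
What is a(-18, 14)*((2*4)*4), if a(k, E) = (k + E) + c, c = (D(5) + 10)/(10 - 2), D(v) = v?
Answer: -68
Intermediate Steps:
c = 15/8 (c = (5 + 10)/(10 - 2) = 15/8 ≈ 1.8750)
a(k, E) = 15/8 + E + k (a(k, E) = (k + E) + 15/8 = (E + k) + 15/8 = 15/8 + E + k)
a(-18, 14)*((2*4)*4) = (15/8 + 14 - 18)*((2*4)*4) = -17*4 = -17/8*32 = -68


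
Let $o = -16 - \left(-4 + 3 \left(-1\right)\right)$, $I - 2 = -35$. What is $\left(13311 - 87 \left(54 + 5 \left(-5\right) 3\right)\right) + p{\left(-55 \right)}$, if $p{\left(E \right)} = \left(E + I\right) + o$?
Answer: $15041$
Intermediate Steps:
$I = -33$ ($I = 2 - 35 = -33$)
$o = -9$ ($o = -16 - \left(-4 - 3\right) = -16 - -7 = -16 + 7 = -9$)
$p{\left(E \right)} = -42 + E$ ($p{\left(E \right)} = \left(E - 33\right) - 9 = \left(-33 + E\right) - 9 = -42 + E$)
$\left(13311 - 87 \left(54 + 5 \left(-5\right) 3\right)\right) + p{\left(-55 \right)} = \left(13311 - 87 \left(54 + 5 \left(-5\right) 3\right)\right) - 97 = \left(13311 - 87 \left(54 - 75\right)\right) - 97 = \left(13311 - -1827\right) - 97 = \left(13311 + 1827\right) - 97 = 15138 - 97 = 15041$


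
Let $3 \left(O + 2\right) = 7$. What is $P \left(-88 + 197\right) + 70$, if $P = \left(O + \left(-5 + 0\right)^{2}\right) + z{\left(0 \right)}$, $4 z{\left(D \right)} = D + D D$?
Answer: $\frac{8494}{3} \approx 2831.3$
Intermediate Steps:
$O = \frac{1}{3}$ ($O = -2 + \frac{1}{3} \cdot 7 = -2 + \frac{7}{3} = \frac{1}{3} \approx 0.33333$)
$z{\left(D \right)} = \frac{D}{4} + \frac{D^{2}}{4}$ ($z{\left(D \right)} = \frac{D + D D}{4} = \frac{D + D^{2}}{4} = \frac{D}{4} + \frac{D^{2}}{4}$)
$P = \frac{76}{3}$ ($P = \left(\frac{1}{3} + \left(-5 + 0\right)^{2}\right) + \frac{1}{4} \cdot 0 \left(1 + 0\right) = \left(\frac{1}{3} + \left(-5\right)^{2}\right) + \frac{1}{4} \cdot 0 \cdot 1 = \left(\frac{1}{3} + 25\right) + 0 = \frac{76}{3} + 0 = \frac{76}{3} \approx 25.333$)
$P \left(-88 + 197\right) + 70 = \frac{76 \left(-88 + 197\right)}{3} + 70 = \frac{76}{3} \cdot 109 + 70 = \frac{8284}{3} + 70 = \frac{8494}{3}$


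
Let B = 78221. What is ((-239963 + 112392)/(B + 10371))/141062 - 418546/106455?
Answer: -5230568169571189/1330364377564320 ≈ -3.9317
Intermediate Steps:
((-239963 + 112392)/(B + 10371))/141062 - 418546/106455 = ((-239963 + 112392)/(78221 + 10371))/141062 - 418546/106455 = -127571/88592*(1/141062) - 418546*1/106455 = -127571*1/88592*(1/141062) - 418546/106455 = -127571/88592*1/141062 - 418546/106455 = -127571/12496964704 - 418546/106455 = -5230568169571189/1330364377564320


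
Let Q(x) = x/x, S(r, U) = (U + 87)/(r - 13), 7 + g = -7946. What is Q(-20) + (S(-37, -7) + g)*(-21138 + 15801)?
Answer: 212268506/5 ≈ 4.2454e+7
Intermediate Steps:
g = -7953 (g = -7 - 7946 = -7953)
S(r, U) = (87 + U)/(-13 + r)
Q(x) = 1
Q(-20) + (S(-37, -7) + g)*(-21138 + 15801) = 1 + ((87 - 7)/(-13 - 37) - 7953)*(-21138 + 15801) = 1 + (80/(-50) - 7953)*(-5337) = 1 + (-1/50*80 - 7953)*(-5337) = 1 + (-8/5 - 7953)*(-5337) = 1 - 39773/5*(-5337) = 1 + 212268501/5 = 212268506/5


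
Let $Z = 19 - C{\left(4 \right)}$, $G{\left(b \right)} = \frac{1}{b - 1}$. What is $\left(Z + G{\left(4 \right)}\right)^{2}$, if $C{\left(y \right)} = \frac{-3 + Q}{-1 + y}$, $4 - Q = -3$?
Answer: $324$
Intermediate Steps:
$Q = 7$ ($Q = 4 - -3 = 4 + 3 = 7$)
$C{\left(y \right)} = \frac{4}{-1 + y}$ ($C{\left(y \right)} = \frac{-3 + 7}{-1 + y} = \frac{4}{-1 + y}$)
$G{\left(b \right)} = \frac{1}{-1 + b}$
$Z = \frac{53}{3}$ ($Z = 19 - \frac{4}{-1 + 4} = 19 - \frac{4}{3} = \frac{53}{3} \approx 17.667$)
$\left(Z + G{\left(4 \right)}\right)^{2} = \left(\frac{53}{3} + \frac{1}{-1 + 4}\right)^{2} = \left(\frac{53}{3} + \frac{1}{3}\right)^{2} = 18^{2} = 324$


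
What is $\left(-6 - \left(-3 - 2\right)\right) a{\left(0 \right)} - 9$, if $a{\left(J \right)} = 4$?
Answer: $-13$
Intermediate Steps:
$\left(-6 - \left(-3 - 2\right)\right) a{\left(0 \right)} - 9 = \left(-6 - \left(-3 - 2\right)\right) 4 - 9 = \left(-6 - -5\right) 4 - 9 = \left(-6 + 5\right) 4 - 9 = \left(-1\right) 4 - 9 = -4 - 9 = -13$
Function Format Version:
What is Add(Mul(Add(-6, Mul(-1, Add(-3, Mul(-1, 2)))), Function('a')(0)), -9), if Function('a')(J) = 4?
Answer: -13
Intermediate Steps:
Add(Mul(Add(-6, Mul(-1, Add(-3, Mul(-1, 2)))), Function('a')(0)), -9) = Add(Mul(Add(-6, Mul(-1, Add(-3, Mul(-1, 2)))), 4), -9) = Add(Mul(Add(-6, Mul(-1, Add(-3, -2))), 4), -9) = Add(Mul(Add(-6, Mul(-1, -5)), 4), -9) = Add(Mul(Add(-6, 5), 4), -9) = Add(Mul(-1, 4), -9) = Add(-4, -9) = -13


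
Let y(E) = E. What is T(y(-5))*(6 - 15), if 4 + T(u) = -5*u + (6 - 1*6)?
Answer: -189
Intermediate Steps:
T(u) = -4 - 5*u (T(u) = -4 + (-5*u + (6 - 1*6)) = -4 + (-5*u + (6 - 6)) = -4 + (-5*u + 0) = -4 - 5*u)
T(y(-5))*(6 - 15) = (-4 - 5*(-5))*(6 - 15) = (-4 + 25)*(-9) = 21*(-9) = -189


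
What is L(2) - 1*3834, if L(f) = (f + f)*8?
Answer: -3802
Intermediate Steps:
L(f) = 16*f (L(f) = (2*f)*8 = 16*f)
L(2) - 1*3834 = 16*2 - 1*3834 = 32 - 3834 = -3802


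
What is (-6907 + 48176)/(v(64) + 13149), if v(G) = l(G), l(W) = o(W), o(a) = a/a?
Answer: 41269/13150 ≈ 3.1383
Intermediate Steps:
o(a) = 1
l(W) = 1
v(G) = 1
(-6907 + 48176)/(v(64) + 13149) = (-6907 + 48176)/(1 + 13149) = 41269/13150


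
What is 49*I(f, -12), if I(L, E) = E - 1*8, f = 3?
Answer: -980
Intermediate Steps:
I(L, E) = -8 + E (I(L, E) = E - 8 = -8 + E)
49*I(f, -12) = 49*(-8 - 12) = 49*(-20) = -980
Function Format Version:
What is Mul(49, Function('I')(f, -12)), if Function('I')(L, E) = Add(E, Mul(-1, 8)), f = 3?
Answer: -980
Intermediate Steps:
Function('I')(L, E) = Add(-8, E) (Function('I')(L, E) = Add(E, -8) = Add(-8, E))
Mul(49, Function('I')(f, -12)) = Mul(49, Add(-8, -12)) = Mul(49, -20) = -980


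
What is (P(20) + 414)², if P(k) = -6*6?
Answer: 142884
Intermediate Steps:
P(k) = -36 (P(k) = -1*36 = -36)
(P(20) + 414)² = (-36 + 414)² = 378² = 142884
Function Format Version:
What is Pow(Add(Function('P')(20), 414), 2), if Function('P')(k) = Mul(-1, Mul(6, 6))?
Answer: 142884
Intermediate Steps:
Function('P')(k) = -36 (Function('P')(k) = Mul(-1, 36) = -36)
Pow(Add(Function('P')(20), 414), 2) = Pow(Add(-36, 414), 2) = Pow(378, 2) = 142884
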